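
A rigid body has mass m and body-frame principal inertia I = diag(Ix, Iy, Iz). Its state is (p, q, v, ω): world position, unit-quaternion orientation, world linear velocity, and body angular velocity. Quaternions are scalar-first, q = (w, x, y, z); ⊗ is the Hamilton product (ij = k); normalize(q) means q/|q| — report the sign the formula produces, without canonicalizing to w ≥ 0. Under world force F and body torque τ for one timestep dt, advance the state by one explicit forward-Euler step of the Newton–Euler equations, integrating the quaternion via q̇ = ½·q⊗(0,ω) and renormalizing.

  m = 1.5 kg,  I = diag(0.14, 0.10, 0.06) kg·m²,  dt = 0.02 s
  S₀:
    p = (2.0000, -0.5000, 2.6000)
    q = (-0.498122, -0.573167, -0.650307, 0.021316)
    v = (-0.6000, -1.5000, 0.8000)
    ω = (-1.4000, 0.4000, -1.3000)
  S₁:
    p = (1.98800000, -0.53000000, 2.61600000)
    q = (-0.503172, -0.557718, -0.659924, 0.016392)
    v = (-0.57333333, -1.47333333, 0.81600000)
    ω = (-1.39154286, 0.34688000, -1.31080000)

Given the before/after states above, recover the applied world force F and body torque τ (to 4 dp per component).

velocity change Δv = (0.02666667, 0.02666667, 0.01600000)
applied force F = (2.0000, 2.0000, 1.2000)
Δω = ω₁−ω₀ = (0.00845714, -0.05312000, -0.01080000)
ω₀×(Iω₀) = (0.0208, 0.1456, 0.0224)
I·α + gyro = (0.0800, -0.1200, -0.0100)

F = (2.0000, 2.0000, 1.2000)
τ = (0.0800, -0.1200, -0.0100)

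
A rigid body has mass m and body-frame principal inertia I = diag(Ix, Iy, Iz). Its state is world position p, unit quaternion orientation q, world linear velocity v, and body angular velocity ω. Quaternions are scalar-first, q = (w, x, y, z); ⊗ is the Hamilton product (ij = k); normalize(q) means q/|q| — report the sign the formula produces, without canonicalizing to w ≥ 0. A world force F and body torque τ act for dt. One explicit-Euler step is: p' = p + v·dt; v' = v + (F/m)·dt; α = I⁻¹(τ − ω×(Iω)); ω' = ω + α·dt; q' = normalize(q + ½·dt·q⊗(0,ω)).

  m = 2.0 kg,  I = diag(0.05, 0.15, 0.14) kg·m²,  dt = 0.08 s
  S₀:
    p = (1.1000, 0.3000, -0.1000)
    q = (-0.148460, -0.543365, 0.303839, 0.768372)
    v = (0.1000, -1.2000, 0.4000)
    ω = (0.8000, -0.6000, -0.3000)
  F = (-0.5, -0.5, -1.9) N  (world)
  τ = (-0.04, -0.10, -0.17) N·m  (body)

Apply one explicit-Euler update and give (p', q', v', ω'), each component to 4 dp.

p' = p + v·dt = (1.1080, 0.2040, -0.0680)
v + (F/m)dt = (0.0800, -1.2200, 0.3240)
angular accel α = (-0.7640, -0.8107, -0.8714)
new body rate ω' = (0.7389, -0.6649, -0.3697)
q⊗(0,ω) = (0.8475070, 0.2511035, 0.5407641, 0.1274858)
updated quaternion q' = (-0.1145, -0.5329, 0.3252, 0.7728)

p' = (1.1080, 0.2040, -0.0680)
q' = (-0.1145, -0.5329, 0.3252, 0.7728)
v' = (0.0800, -1.2200, 0.3240)
ω' = (0.7389, -0.6649, -0.3697)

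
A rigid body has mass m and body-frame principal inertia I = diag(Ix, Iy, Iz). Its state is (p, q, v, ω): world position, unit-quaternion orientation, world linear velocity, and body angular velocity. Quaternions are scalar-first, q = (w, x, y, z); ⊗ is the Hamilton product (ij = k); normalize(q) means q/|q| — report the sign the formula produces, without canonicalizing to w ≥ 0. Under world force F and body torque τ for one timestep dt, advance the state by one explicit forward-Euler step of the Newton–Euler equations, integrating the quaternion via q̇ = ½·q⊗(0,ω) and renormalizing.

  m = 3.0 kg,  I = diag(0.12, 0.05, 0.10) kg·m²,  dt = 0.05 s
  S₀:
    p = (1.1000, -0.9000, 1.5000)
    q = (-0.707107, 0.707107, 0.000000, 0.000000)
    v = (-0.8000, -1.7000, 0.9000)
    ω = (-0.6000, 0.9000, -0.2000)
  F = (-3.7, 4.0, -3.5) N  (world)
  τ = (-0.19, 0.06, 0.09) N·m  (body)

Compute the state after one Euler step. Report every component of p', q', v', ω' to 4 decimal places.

p' = (1.0600, -0.9850, 1.5450)
q' = (-0.6962, 0.7174, -0.0124, 0.0194)
v' = (-0.8617, -1.6333, 0.8417)
ω' = (-0.6754, 0.9576, -0.1739)

new position p' = (1.0600, -0.9850, 1.5450)
v' = v + a·dt = (-0.8617, -1.6333, 0.8417)
ω×(Iω) gyroscopic = (-0.0090, 0.0024, 0.0378)
angular accel α = (-1.5083, 1.1520, 0.5220)
ω' = ω + α·dt = (-0.6754, 0.9576, -0.1739)
2q̇ = q⊗(0,ω) = (0.4242642, 0.4242642, -0.4949749, 0.7778177)
q + ½dt·q⊗(0,ω), renormalized = (-0.6962, 0.7174, -0.0124, 0.0194)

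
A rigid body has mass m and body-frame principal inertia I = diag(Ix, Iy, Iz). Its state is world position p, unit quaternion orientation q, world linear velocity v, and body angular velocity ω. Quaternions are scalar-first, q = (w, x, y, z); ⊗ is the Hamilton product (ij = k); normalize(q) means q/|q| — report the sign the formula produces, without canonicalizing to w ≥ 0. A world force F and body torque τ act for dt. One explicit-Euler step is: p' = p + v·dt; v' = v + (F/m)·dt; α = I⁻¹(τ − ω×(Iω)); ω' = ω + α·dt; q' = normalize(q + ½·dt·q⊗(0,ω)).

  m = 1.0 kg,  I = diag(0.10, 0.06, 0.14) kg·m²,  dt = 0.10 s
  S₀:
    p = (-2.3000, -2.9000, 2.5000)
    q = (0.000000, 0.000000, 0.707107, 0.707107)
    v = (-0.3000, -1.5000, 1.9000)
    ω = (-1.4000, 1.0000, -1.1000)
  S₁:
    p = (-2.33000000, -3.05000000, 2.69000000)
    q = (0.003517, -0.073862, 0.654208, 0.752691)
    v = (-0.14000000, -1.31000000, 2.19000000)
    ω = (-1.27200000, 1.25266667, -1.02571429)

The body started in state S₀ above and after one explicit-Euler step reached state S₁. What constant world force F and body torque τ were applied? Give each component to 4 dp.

F = (1.6000, 1.9000, 2.9000)
τ = (0.0400, 0.0900, 0.1600)

Δω = ω₁−ω₀ = (0.12800000, 0.25266667, 0.07428571)
precession coupling = (-0.0880, -0.0616, 0.0560)
I·α + gyro = (0.0400, 0.0900, 0.1600)
velocity change Δv = (0.16000000, 0.19000000, 0.29000000)
F = m·Δv/dt = (1.6000, 1.9000, 2.9000)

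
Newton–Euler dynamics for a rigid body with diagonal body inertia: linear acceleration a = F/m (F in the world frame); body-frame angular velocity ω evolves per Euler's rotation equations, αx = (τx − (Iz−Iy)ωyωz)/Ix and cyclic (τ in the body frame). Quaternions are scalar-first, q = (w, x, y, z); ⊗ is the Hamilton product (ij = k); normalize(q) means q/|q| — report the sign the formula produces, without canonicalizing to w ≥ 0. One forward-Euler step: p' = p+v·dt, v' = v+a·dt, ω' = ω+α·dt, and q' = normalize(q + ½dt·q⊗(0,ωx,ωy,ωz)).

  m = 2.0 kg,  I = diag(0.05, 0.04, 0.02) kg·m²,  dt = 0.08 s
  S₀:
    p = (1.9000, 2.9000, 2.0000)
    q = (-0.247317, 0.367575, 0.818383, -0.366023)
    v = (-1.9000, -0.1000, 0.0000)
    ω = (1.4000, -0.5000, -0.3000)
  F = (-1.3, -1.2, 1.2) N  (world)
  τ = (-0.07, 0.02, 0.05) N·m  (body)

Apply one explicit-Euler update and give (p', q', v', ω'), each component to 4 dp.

p' = (1.7480, 2.8920, 2.0000)
q' = (-0.2555, 0.3360, 0.8058, -0.4155)
v' = (-1.9520, -0.1480, 0.0480)
ω' = (1.2928, -0.4348, -0.1280)

a = F/m = (-0.6500, -0.6000, 0.6000)
p' = p + v·dt = (1.7480, 2.8920, 2.0000)
v' = v + a·dt = (-1.9520, -0.1480, 0.0480)
α = I⁻¹(τ − ω×Iω) = (-1.3400, 0.8150, 2.1500)
ω' = ω + α·dt = (1.2928, -0.4348, -0.1280)
2q̇ = q⊗(0,ω) = (-0.2152204, -0.7747702, -0.2785012, -1.2553286)
q + ½dt·q⊗(0,ω), renormalized = (-0.2555, 0.3360, 0.8058, -0.4155)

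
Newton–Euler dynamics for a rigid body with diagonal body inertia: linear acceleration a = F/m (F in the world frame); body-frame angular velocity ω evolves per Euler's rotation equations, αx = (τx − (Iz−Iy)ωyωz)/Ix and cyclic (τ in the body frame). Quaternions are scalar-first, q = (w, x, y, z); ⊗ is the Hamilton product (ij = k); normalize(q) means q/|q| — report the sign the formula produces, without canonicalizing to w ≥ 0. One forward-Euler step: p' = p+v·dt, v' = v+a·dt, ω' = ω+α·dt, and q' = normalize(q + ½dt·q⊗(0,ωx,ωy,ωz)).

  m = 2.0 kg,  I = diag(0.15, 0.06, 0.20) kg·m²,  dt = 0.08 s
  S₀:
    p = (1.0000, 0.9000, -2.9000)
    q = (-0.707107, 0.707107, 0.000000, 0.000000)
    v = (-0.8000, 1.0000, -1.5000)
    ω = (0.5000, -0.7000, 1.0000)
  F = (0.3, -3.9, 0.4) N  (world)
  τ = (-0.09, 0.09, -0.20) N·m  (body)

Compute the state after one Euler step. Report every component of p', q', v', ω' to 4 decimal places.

new position p' = (0.9360, 0.9800, -3.0200)
v' = v + a·dt = (-0.7880, 0.8440, -1.4840)
(τ − ω×Iω)/I = (0.0533, 1.9167, -1.1575)
ω + α·dt = (0.5043, -0.5467, 0.9074)
Hamilton product q⊗(0,ω) = (-0.3535535, -0.3535535, -0.2121321, -1.2020819)
q' = normalize(q + ½dt·q⊗(0,ω)) = (-0.7202, 0.6920, -0.0085, -0.0480)

p' = (0.9360, 0.9800, -3.0200)
q' = (-0.7202, 0.6920, -0.0085, -0.0480)
v' = (-0.7880, 0.8440, -1.4840)
ω' = (0.5043, -0.5467, 0.9074)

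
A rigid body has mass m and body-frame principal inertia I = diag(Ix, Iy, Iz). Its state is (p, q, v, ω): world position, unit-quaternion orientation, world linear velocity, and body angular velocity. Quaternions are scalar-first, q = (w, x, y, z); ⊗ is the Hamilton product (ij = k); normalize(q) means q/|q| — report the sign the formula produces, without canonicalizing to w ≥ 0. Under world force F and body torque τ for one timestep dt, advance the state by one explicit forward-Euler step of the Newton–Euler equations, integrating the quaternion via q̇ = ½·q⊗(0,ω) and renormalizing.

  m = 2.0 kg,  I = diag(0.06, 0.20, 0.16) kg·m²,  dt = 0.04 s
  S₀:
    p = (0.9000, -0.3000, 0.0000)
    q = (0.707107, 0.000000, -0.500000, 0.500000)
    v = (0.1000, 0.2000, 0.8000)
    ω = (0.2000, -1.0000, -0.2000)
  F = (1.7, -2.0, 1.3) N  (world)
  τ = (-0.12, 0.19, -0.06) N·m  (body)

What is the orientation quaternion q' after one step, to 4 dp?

q' = (0.6990, 0.0148, -0.5120, 0.4991)

q⊗(0,ω) = (-0.4000000, 0.7414214, -0.6071070, -0.0414214)
updated quaternion q' = (0.6990, 0.0148, -0.5120, 0.4991)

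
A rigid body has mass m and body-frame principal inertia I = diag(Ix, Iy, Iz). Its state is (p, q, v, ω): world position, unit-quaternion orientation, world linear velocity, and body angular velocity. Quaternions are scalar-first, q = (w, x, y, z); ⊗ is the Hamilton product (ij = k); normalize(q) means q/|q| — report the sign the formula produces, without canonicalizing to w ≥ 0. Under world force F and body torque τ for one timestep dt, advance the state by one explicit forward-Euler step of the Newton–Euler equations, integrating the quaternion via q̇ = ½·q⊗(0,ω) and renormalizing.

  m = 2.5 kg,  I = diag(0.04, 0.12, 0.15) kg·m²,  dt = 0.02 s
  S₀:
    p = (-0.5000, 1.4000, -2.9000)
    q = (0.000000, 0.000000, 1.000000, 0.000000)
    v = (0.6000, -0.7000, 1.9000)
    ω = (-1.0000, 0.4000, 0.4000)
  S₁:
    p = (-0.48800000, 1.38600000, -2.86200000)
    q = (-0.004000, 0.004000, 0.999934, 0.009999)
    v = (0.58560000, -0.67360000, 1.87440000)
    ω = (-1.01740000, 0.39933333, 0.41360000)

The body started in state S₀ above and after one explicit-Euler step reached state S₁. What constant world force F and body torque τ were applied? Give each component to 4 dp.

Δω = ω₁−ω₀ = (-0.01740000, -0.00066667, 0.01360000)
precession coupling = (0.0048, 0.0440, -0.0320)
τ = I·(Δω/dt) + ω₀×(Iω₀) = (-0.0300, 0.0400, 0.0700)
v₁ − v₀ = (-0.01440000, 0.02640000, -0.02560000)
F = m·Δv/dt = (-1.8000, 3.3000, -3.2000)

F = (-1.8000, 3.3000, -3.2000)
τ = (-0.0300, 0.0400, 0.0700)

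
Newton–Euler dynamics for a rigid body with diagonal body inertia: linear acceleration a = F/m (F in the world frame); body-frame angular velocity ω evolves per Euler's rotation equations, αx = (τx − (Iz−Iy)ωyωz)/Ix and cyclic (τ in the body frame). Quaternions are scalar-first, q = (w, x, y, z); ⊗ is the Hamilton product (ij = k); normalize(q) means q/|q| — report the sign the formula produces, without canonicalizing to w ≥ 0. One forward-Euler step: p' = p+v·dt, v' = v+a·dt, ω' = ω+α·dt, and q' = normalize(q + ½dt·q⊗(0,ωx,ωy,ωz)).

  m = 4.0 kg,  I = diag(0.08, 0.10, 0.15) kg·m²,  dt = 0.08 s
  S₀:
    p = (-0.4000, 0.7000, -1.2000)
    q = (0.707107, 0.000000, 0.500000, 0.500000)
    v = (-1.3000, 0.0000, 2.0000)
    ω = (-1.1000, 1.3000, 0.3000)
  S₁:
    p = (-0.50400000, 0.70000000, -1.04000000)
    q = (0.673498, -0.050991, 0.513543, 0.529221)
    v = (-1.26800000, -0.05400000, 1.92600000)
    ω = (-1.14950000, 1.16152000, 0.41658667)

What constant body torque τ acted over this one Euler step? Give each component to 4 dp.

Δω = ω₁−ω₀ = (-0.04950000, -0.13848000, 0.11658667)
gyro term ω₀×Iω₀ = (0.0195, 0.0231, -0.0286)
τ = I·(Δω/dt) + ω₀×(Iω₀) = (-0.0300, -0.1500, 0.1900)

τ = (-0.0300, -0.1500, 0.1900)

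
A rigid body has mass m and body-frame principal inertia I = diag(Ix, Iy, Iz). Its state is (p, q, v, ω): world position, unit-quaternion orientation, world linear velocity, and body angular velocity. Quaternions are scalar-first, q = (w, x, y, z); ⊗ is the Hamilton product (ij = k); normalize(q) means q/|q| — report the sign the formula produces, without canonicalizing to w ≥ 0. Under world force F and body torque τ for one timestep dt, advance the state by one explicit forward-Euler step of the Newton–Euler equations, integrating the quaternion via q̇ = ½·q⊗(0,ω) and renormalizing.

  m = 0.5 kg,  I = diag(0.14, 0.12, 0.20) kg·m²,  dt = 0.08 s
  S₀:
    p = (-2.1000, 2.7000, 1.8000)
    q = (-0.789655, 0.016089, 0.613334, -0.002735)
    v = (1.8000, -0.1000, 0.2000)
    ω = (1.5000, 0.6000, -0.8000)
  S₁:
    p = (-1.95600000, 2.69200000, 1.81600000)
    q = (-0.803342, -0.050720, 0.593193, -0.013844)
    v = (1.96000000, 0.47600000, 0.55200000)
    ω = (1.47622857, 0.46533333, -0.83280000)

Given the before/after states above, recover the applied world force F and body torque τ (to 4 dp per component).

F = (1.0000, 3.6000, 2.2000)
τ = (-0.0800, -0.1300, -0.1000)

Δv = v₁−v₀ = (0.16000000, 0.57600000, 0.35200000)
m·(v₁−v₀)/dt = (1.0000, 3.6000, 2.2000)
ω₁ − ω₀ = (-0.02377143, -0.13466667, -0.03280000)
ω₀×(Iω₀) = (-0.0384, 0.0720, -0.0180)
applied torque τ = (-0.0800, -0.1300, -0.1000)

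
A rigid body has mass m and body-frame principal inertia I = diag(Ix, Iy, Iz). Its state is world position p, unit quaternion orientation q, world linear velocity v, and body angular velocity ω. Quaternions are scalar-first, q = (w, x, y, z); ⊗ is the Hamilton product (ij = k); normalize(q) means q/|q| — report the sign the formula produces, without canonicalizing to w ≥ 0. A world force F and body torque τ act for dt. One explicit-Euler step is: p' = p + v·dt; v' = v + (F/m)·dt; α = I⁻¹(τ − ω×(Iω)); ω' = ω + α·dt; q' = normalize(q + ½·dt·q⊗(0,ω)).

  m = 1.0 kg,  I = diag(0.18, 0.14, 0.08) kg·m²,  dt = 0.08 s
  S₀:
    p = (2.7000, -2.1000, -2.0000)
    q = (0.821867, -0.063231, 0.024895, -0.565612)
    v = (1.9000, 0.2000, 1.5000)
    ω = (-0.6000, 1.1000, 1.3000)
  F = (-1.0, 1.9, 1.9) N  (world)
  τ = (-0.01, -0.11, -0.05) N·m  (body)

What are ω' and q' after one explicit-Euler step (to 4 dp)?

(τ − ω×Iω)/I = (0.4211, -0.2286, -0.9550)
ω + α·dt = (-0.5663, 1.0817, 1.2236)
q⊗(0,ω) = (0.6699725, 0.1614165, 1.3256212, 1.0138100)
updated quaternion q' = (0.8465, -0.0566, 0.0777, -0.5237)

ω' = (-0.5663, 1.0817, 1.2236)
q' = (0.8465, -0.0566, 0.0777, -0.5237)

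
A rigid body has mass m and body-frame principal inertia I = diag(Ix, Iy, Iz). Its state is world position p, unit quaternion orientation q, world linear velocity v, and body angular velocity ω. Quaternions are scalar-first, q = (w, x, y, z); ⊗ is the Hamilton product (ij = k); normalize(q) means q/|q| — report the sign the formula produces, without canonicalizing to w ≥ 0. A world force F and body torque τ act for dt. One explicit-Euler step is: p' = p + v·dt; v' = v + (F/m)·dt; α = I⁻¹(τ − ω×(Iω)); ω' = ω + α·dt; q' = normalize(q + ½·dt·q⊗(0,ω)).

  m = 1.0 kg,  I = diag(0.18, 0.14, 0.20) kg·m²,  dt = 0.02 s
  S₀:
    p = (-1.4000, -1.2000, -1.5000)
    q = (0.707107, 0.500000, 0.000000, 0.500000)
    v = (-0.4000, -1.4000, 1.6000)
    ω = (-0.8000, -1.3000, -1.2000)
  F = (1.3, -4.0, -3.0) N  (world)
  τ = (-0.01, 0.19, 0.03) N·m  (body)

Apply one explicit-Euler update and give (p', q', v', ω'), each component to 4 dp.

p' = (-1.4080, -1.2280, -1.4680)
q' = (0.7170, 0.5007, -0.0072, 0.4849)
v' = (-0.3740, -1.4800, 1.5400)
ω' = (-0.8115, -1.2701, -1.1928)

p' = p + v·dt = (-1.4080, -1.2280, -1.4680)
v + (F/m)dt = (-0.3740, -1.4800, 1.5400)
α = I⁻¹(τ − ω×Iω) = (-0.5756, 1.4943, 0.3580)
ω' = ω + α·dt = (-0.8115, -1.2701, -1.1928)
Hamilton product q⊗(0,ω) = (1.0000000, 0.0843144, -0.7192391, -1.4985284)
updated quaternion q' = (0.7170, 0.5007, -0.0072, 0.4849)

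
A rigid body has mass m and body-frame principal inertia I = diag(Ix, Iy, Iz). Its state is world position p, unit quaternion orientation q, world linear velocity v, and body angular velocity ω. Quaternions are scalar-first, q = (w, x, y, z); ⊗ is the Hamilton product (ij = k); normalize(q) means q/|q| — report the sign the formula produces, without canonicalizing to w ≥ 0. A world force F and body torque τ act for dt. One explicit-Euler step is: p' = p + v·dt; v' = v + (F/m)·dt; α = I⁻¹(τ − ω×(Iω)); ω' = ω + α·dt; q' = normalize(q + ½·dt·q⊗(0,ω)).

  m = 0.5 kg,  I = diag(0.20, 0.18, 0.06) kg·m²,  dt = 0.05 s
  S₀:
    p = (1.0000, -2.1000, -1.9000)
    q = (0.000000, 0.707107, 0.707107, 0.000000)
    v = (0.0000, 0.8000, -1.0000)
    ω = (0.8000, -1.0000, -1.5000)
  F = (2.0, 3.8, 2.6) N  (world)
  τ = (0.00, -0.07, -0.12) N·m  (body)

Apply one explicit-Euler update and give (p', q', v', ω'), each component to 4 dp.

α = I⁻¹(τ − ω×Iω) = (0.9000, 0.5444, -2.2667)
ω + α·dt = (0.8450, -0.9728, -1.6133)
2q̇ = q⊗(0,ω) = (0.1414214, -1.0606605, 1.0606605, -1.2727926)
q + ½dt·q⊗(0,ω), renormalized = (0.0035, 0.6798, 0.7327, -0.0318)
a = (4.0000, 7.6000, 5.2000)
new position p' = (1.0000, -2.0600, -1.9500)
v' = v + a·dt = (0.2000, 1.1800, -0.7400)

p' = (1.0000, -2.0600, -1.9500)
q' = (0.0035, 0.6798, 0.7327, -0.0318)
v' = (0.2000, 1.1800, -0.7400)
ω' = (0.8450, -0.9728, -1.6133)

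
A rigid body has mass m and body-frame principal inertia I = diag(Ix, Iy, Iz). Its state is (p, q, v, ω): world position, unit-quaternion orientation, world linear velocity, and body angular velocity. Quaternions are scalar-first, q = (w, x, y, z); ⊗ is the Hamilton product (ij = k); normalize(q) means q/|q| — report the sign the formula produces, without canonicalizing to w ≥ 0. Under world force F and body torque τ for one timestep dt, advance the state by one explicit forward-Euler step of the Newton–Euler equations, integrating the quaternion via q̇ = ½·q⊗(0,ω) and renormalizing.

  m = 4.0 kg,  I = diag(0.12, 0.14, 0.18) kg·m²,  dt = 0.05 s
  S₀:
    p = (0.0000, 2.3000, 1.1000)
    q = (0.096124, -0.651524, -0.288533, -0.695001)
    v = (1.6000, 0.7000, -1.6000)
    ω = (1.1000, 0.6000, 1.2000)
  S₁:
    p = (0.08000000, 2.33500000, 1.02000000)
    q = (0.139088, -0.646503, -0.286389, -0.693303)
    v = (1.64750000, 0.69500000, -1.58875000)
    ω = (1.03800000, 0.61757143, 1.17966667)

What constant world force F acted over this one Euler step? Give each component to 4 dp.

F = (3.8000, -0.4000, 0.9000)

velocity change Δv = (0.04750000, -0.00500000, 0.01125000)
applied force F = (3.8000, -0.4000, 0.9000)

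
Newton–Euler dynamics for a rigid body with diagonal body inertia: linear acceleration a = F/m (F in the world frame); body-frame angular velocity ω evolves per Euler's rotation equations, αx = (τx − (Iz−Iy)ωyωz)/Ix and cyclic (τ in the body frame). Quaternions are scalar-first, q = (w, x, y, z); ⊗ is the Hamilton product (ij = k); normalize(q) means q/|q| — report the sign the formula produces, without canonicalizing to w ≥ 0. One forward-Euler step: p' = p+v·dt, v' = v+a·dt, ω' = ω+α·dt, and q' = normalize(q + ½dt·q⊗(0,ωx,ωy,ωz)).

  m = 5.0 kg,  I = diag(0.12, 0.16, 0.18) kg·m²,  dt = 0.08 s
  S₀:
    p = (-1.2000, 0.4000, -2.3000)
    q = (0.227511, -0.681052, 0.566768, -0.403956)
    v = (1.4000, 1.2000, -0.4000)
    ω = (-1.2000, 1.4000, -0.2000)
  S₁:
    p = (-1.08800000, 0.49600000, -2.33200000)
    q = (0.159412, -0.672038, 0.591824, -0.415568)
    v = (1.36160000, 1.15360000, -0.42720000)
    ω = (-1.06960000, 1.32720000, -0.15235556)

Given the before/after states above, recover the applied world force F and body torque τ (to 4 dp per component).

F = (-2.4000, -2.9000, -1.7000)
τ = (0.1900, -0.1600, 0.0400)

ω₁ − ω₀ = (0.13040000, -0.07280000, 0.04764444)
applied torque τ = (0.1900, -0.1600, 0.0400)
v₁ − v₀ = (-0.03840000, -0.04640000, -0.02720000)
m·(v₁−v₀)/dt = (-2.4000, -2.9000, -1.7000)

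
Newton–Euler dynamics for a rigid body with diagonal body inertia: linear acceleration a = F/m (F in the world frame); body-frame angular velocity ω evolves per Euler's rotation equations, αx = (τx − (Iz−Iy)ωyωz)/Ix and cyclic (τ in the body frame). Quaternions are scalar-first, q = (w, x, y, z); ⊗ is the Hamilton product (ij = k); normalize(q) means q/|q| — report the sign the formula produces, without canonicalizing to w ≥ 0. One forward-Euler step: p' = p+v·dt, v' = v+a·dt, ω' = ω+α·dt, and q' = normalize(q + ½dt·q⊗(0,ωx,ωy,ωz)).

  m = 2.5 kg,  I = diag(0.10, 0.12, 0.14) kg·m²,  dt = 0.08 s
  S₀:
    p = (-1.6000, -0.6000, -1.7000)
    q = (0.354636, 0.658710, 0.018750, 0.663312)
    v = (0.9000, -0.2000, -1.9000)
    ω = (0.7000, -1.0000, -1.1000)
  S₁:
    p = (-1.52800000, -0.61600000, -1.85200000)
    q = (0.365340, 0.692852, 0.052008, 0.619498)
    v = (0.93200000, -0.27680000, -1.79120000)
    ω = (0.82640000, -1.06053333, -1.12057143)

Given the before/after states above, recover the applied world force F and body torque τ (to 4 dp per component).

F = (1.0000, -2.4000, 3.4000)
τ = (0.1800, -0.0600, -0.0500)

v₁ − v₀ = (0.03200000, -0.07680000, 0.10880000)
m·(v₁−v₀)/dt = (1.0000, -2.4000, 3.4000)
Δω = ω₁−ω₀ = (0.12640000, -0.06053333, -0.02057143)
τ = I·(Δω/dt) + ω₀×(Iω₀) = (0.1800, -0.0600, -0.0500)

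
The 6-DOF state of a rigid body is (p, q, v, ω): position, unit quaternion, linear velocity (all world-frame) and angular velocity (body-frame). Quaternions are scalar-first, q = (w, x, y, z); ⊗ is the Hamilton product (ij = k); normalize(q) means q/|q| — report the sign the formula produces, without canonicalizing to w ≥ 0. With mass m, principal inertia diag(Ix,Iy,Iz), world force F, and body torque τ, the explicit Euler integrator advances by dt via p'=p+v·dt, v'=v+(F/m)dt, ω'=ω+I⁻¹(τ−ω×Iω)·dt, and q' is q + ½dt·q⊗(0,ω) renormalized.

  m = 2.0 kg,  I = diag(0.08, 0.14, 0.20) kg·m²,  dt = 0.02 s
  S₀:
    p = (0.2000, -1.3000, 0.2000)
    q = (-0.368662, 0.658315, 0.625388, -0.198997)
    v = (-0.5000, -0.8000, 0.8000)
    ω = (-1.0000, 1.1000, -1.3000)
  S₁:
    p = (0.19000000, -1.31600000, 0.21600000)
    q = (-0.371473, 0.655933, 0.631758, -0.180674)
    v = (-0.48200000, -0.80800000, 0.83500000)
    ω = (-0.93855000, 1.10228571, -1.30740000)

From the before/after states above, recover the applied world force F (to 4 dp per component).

F = (1.8000, -0.8000, 3.5000)

velocity change Δv = (0.01800000, -0.00800000, 0.03500000)
m·(v₁−v₀)/dt = (1.8000, -0.8000, 3.5000)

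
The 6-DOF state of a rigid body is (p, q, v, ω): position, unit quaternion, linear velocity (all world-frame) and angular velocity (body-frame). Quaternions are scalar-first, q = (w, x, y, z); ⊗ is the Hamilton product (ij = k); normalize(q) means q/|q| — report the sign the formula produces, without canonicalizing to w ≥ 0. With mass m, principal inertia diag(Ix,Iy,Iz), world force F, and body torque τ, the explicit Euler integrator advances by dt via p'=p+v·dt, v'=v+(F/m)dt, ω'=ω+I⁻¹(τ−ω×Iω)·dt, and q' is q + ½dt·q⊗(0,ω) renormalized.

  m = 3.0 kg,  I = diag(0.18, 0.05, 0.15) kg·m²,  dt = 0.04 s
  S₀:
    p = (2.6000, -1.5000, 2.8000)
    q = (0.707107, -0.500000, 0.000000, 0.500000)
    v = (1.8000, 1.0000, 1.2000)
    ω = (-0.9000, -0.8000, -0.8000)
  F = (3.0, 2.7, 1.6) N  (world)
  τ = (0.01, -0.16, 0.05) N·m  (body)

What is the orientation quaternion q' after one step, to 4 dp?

q' = (0.7058, -0.5045, -0.0283, 0.4965)

q⊗(0,ω) = (-0.0500000, -0.2363963, -1.4156856, -0.1656856)
q' = normalize(q + ½dt·q⊗(0,ω)) = (0.7058, -0.5045, -0.0283, 0.4965)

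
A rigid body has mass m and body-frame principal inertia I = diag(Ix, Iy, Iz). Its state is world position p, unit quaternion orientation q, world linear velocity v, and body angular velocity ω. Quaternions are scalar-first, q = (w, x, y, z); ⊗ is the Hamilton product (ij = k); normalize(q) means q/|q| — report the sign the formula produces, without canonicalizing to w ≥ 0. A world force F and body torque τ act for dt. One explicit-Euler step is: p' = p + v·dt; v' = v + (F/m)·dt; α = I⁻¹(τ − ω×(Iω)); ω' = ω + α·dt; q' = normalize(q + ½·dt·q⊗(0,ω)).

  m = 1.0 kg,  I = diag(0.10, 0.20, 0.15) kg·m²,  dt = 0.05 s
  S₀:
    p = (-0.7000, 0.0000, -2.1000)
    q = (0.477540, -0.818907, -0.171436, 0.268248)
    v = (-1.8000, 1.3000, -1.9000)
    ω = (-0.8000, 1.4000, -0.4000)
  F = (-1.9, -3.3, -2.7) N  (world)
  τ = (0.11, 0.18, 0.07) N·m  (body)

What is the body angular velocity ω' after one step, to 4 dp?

ω' = (-0.7590, 1.4490, -0.3393)

α = I⁻¹(τ − ω×Iω) = (0.8200, 0.9800, 1.2133)
ω + α·dt = (-0.7590, 1.4490, -0.3393)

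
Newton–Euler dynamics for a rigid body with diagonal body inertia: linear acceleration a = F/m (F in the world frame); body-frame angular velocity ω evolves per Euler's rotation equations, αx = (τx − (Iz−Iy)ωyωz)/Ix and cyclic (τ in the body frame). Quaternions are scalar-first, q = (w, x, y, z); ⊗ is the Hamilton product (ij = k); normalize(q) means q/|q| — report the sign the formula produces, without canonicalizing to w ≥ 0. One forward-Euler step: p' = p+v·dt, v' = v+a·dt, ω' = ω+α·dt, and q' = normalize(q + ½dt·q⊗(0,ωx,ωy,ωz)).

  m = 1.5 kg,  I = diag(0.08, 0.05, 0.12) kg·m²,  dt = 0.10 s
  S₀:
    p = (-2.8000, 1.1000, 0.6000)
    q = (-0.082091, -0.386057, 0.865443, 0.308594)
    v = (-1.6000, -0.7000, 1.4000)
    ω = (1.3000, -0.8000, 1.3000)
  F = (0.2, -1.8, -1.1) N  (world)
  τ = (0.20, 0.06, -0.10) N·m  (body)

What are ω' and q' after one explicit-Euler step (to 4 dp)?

gyro term ω×Iω = (-0.0728, -0.0676, 0.0312)
α = I⁻¹(τ − ω×Iω) = (3.4100, 2.5520, -1.0933)
ω' = ω + α·dt = (1.6410, -0.5448, 1.1907)
q⊗(0,ω) = (0.7930563, 1.2652328, 0.9687191, -0.9229486)
q' = normalize(q + ½dt·q⊗(0,ω)) = (-0.0422, -0.3212, 0.9093, 0.2611)

ω' = (1.6410, -0.5448, 1.1907)
q' = (-0.0422, -0.3212, 0.9093, 0.2611)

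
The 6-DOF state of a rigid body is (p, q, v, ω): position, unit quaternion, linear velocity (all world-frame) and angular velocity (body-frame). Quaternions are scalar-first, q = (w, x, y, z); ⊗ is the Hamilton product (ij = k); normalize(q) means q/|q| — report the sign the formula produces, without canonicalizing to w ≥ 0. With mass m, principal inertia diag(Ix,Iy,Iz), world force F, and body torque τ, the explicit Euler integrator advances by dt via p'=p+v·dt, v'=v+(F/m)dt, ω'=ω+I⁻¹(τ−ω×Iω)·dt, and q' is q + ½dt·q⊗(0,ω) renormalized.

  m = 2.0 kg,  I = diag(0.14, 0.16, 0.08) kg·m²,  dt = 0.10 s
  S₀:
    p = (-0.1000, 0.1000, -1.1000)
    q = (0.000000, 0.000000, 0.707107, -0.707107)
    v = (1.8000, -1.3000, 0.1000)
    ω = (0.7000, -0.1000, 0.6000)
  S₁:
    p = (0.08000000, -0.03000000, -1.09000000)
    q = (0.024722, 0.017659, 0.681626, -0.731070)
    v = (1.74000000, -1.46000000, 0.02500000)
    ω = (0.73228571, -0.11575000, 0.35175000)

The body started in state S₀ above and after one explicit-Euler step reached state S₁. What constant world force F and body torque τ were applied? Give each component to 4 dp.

Δω = ω₁−ω₀ = (0.03228571, -0.01575000, -0.24825000)
ω₀×(Iω₀) = (0.0048, 0.0252, -0.0014)
applied torque τ = (0.0500, 0.0000, -0.2000)
Δv = v₁−v₀ = (-0.06000000, -0.16000000, -0.07500000)
applied force F = (-1.2000, -3.2000, -1.5000)

F = (-1.2000, -3.2000, -1.5000)
τ = (0.0500, 0.0000, -0.2000)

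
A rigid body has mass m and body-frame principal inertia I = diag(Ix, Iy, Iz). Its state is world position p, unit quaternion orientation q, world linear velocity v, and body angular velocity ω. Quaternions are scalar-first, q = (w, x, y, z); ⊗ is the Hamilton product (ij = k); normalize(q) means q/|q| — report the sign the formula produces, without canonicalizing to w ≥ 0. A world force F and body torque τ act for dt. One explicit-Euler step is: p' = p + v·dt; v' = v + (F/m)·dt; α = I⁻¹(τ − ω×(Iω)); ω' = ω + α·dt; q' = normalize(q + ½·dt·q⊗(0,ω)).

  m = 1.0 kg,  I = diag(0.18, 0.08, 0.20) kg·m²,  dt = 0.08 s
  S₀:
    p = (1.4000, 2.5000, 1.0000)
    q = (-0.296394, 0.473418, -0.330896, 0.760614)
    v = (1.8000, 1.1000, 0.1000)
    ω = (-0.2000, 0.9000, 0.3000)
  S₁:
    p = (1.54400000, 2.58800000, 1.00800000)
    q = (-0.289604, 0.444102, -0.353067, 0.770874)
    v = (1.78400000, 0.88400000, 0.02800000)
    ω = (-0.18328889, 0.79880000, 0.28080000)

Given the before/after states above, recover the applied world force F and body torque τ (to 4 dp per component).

Δv = v₁−v₀ = (-0.01600000, -0.21600000, -0.07200000)
F = m·Δv/dt = (-0.2000, -2.7000, -0.9000)
rate change Δω = (0.01671111, -0.10120000, -0.01920000)
ω₀×(Iω₀) = (0.0324, 0.0012, 0.0180)
τ = I·(Δω/dt) + ω₀×(Iω₀) = (0.0700, -0.1000, -0.0300)

F = (-0.2000, -2.7000, -0.9000)
τ = (0.0700, -0.1000, -0.0300)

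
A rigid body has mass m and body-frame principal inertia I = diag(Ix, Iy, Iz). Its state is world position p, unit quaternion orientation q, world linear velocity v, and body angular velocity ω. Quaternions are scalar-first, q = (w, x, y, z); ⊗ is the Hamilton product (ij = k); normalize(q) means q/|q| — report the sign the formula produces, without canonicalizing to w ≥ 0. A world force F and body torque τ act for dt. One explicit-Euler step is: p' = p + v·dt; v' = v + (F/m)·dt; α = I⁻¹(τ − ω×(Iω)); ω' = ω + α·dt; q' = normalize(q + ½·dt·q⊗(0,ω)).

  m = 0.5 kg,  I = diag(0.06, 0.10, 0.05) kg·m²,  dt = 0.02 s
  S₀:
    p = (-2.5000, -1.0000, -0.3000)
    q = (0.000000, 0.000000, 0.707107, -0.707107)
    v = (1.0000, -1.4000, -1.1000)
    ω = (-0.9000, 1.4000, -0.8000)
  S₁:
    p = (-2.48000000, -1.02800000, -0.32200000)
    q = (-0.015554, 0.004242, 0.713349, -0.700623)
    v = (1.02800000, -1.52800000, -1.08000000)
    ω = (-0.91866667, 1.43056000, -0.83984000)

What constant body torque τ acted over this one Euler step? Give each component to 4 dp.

Δω = ω₁−ω₀ = (-0.01866667, 0.03056000, -0.03984000)
ω₀×(Iω₀) = (0.0560, 0.0072, -0.0504)
applied torque τ = (0.0000, 0.1600, -0.1500)

τ = (0.0000, 0.1600, -0.1500)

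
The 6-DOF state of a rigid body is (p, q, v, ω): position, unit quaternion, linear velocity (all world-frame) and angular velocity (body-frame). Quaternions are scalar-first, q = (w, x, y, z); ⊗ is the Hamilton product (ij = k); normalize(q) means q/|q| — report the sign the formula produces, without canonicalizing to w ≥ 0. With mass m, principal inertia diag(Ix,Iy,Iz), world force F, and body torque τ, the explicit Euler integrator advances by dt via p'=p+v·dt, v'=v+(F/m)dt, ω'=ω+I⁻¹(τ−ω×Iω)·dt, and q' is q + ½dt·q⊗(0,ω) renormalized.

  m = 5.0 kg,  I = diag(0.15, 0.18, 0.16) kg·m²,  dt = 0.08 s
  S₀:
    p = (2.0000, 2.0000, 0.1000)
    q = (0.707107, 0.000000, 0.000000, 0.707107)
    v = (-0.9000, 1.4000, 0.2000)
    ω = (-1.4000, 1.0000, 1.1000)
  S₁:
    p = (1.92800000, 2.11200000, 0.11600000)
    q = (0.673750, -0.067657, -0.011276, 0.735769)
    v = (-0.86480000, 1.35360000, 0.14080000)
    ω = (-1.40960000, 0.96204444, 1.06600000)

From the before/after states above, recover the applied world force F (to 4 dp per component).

F = (2.2000, -2.9000, -3.7000)

v₁ − v₀ = (0.03520000, -0.04640000, -0.05920000)
applied force F = (2.2000, -2.9000, -3.7000)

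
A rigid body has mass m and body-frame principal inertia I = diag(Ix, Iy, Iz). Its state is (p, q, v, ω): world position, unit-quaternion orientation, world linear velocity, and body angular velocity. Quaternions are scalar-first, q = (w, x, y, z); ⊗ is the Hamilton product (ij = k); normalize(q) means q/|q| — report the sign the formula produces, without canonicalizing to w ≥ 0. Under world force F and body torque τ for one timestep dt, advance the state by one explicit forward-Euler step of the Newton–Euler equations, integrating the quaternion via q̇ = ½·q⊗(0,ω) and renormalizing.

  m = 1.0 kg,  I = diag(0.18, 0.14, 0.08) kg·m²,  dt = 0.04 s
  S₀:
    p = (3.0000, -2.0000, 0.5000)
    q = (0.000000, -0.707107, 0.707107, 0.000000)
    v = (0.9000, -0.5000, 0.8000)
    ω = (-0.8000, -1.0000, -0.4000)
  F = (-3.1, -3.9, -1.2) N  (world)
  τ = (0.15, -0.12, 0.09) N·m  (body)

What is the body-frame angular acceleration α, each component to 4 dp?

α = (0.9667, -1.0857, 1.5250)

ω×(Iω) gyroscopic = (-0.0240, 0.0320, -0.0320)
(τ − ω×Iω)/I = (0.9667, -1.0857, 1.5250)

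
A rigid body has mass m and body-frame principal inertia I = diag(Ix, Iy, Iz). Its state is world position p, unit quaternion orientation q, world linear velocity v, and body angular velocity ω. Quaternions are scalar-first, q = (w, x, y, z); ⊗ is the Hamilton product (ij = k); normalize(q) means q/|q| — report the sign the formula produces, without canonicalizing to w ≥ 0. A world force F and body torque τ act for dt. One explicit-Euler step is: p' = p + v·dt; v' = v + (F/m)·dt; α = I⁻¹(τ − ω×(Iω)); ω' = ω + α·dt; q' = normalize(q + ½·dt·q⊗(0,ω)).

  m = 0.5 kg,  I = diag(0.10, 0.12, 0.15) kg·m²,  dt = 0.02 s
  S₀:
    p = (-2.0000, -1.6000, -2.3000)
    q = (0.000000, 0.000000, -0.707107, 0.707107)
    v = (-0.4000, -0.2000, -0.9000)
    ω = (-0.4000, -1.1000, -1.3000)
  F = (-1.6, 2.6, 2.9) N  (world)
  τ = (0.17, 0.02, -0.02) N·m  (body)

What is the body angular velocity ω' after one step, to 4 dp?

ω' = (-0.3746, -1.0923, -1.3038)

gyro term ω×Iω = (0.0429, -0.0260, 0.0088)
(τ − ω×Iω)/I = (1.2710, 0.3833, -0.1920)
new body rate ω' = (-0.3746, -1.0923, -1.3038)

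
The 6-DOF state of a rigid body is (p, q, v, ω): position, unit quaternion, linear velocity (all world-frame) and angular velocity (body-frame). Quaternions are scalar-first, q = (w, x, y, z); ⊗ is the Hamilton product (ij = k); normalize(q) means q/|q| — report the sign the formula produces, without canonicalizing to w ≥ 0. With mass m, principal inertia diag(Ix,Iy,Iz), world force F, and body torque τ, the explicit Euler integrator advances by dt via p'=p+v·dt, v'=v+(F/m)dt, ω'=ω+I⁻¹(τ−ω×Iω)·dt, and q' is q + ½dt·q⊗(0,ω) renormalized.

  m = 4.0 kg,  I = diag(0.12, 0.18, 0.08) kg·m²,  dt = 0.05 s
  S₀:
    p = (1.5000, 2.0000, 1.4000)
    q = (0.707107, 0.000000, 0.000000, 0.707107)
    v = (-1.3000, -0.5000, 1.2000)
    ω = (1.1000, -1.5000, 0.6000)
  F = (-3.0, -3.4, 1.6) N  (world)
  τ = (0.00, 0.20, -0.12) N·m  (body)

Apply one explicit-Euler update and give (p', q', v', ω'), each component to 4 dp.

p' = (1.4350, 1.9750, 1.4600)
q' = (0.6957, 0.0459, -0.0071, 0.7169)
v' = (-1.3375, -0.5425, 1.2200)
ω' = (1.0625, -1.4518, 0.5869)

precession coupling ω×(Iω) = (0.0900, 0.0264, -0.0990)
angular accel α = (-0.7500, 0.9644, -0.2625)
new body rate ω' = (1.0625, -1.4518, 0.5869)
q⊗(0,ω) = (-0.4242642, 1.8384782, -0.2828428, 0.4242642)
q' = normalize(q + ½dt·q⊗(0,ω)) = (0.6957, 0.0459, -0.0071, 0.7169)
new position p' = (1.4350, 1.9750, 1.4600)
v' = v + a·dt = (-1.3375, -0.5425, 1.2200)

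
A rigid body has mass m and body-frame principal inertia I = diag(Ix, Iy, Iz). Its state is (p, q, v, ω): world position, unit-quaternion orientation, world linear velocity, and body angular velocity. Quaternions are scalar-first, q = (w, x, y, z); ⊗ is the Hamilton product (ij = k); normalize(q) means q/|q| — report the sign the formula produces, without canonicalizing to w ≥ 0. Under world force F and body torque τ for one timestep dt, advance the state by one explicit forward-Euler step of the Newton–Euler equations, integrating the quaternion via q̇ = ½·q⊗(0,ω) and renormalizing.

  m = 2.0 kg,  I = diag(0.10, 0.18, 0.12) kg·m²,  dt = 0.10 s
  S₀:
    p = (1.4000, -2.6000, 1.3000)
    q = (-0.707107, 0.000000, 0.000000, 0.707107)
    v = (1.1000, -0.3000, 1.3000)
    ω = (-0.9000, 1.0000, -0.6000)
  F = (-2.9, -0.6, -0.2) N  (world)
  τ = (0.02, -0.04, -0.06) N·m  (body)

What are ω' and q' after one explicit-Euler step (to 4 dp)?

ω' = (-0.9160, 0.9838, -0.5900)
q' = (-0.6840, -0.0035, -0.0670, 0.7264)

ω×(Iω) gyroscopic = (0.0360, -0.0108, -0.0720)
α = I⁻¹(τ − ω×Iω) = (-0.1600, -0.1622, 0.1000)
ω + α·dt = (-0.9160, 0.9838, -0.5900)
Hamilton product q⊗(0,ω) = (0.4242642, -0.0707107, -1.3435033, 0.4242642)
q + ½dt·q⊗(0,ω), renormalized = (-0.6840, -0.0035, -0.0670, 0.7264)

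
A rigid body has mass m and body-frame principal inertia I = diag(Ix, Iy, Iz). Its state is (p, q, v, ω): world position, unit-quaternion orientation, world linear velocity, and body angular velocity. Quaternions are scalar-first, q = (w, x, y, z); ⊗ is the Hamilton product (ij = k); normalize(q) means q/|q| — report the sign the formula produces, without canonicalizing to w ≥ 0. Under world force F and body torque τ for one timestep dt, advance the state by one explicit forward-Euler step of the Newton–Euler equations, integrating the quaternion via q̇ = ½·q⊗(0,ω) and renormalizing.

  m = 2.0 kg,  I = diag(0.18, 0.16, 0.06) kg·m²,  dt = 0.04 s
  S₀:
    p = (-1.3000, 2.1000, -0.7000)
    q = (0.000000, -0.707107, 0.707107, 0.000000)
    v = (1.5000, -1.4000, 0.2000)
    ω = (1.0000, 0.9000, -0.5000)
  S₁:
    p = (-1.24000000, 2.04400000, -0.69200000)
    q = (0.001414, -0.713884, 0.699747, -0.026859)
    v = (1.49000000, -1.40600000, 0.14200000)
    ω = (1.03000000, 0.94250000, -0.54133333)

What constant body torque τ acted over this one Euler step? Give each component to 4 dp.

Δω = ω₁−ω₀ = (0.03000000, 0.04250000, -0.04133333)
gyro term ω₀×Iω₀ = (0.0450, -0.0600, -0.0180)
I·α + gyro = (0.1800, 0.1100, -0.0800)

τ = (0.1800, 0.1100, -0.0800)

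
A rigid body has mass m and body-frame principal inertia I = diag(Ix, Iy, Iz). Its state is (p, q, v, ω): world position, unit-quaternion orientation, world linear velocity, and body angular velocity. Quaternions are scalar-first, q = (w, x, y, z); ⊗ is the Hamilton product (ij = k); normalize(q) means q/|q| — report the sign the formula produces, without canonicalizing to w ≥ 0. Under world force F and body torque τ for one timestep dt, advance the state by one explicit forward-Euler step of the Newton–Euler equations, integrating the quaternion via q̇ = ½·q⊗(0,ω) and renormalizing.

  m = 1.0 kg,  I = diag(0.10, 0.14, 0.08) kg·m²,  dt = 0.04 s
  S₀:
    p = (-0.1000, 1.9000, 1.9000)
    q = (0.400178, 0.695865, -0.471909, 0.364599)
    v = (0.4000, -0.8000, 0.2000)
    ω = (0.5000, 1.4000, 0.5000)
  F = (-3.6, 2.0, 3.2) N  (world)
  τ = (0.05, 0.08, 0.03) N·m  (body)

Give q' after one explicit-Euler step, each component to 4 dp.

2q̇ = q⊗(0,ω) = (0.1304406, -0.5463041, 0.3946162, 1.4102545)
q' = normalize(q + ½dt·q⊗(0,ω)) = (0.4026, 0.6846, -0.4638, 0.3926)

q' = (0.4026, 0.6846, -0.4638, 0.3926)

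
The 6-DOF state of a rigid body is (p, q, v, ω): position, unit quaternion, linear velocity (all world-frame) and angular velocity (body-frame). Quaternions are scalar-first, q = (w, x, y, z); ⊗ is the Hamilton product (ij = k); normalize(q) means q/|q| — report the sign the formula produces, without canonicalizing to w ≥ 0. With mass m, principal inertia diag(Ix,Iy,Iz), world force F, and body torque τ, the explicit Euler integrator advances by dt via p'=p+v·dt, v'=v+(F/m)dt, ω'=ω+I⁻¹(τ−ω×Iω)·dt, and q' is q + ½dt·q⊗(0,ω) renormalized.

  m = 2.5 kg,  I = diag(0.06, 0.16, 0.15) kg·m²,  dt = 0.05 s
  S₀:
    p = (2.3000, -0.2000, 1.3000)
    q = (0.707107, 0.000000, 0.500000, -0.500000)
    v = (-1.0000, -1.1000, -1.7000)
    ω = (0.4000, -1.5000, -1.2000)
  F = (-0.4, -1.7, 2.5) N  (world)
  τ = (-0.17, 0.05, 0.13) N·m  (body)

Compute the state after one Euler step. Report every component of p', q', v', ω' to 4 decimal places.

p' = (2.2500, -0.2550, 1.2150)
q' = (0.7100, -0.0266, 0.4679, -0.5256)
v' = (-1.0080, -1.1340, -1.6500)
ω' = (0.2733, -1.4979, -1.1367)

precession coupling ω×(Iω) = (-0.0180, 0.0432, -0.0600)
angular accel α = (-2.5333, 0.0425, 1.2667)
ω + α·dt = (0.2733, -1.4979, -1.1367)
q⊗(0,ω) = (0.1500000, -1.0671572, -1.2606605, -1.0485284)
updated quaternion q' = (0.7100, -0.0266, 0.4679, -0.5256)
a = (-0.1600, -0.6800, 1.0000)
p' = p + v·dt = (2.2500, -0.2550, 1.2150)
v + (F/m)dt = (-1.0080, -1.1340, -1.6500)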